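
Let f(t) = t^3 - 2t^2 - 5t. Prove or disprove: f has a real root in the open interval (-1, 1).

Yes, f has a root in the interval.

f(-1) = 2 and f(1) = -6, which have opposite signs.
As a polynomial, f is continuous on every closed interval.
By the Intermediate Value Theorem, f takes the value 0 somewhere in the open interval.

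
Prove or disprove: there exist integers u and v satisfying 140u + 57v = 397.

u = 35, v = -79

140 and 57 are coprime, so 140u + 57v ranges over all of ℤ.
Dividing repeatedly: 140 = 2·57 + 26, 57 = 2·26 + 5, 26 = 5·5 + 1, 5 = 5·1 + 0.
Back-substituting, 1 = 26 − 5·5 = 26 − 5·(57 − 2·26) = −5·57 + 11·26 = −5·57 + 11·(140 − 2·57) = 11·140 − 27·57; that is, 140·11 + 57·(-27) = 1.
Times 397: 140·4367 + 57·(-10719) = 397, so (4367, -10719) solves it.
The general solution is u = 4367 + 57k, v = -10719 − 140k; taking k = -76 gives the smaller pair u = 35, v = -79.
Indeed 140·35 + 57·(-79) = 4900 − 4503 = 397.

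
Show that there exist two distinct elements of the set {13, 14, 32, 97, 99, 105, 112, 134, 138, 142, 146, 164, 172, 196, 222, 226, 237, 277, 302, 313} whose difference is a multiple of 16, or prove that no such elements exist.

The pair (13, 237) works.

Both 13 and 237 leave remainder 13 on division by 16; their difference 224 = 14·16 is a multiple of 16.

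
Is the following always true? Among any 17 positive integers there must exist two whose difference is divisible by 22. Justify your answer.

Try 17 consecutive integers, 93, 94, …, 109. Their remainders mod 22 are 5, 6, 7, 8, 9, 10, 11, 12, 13, 14, 15, 16, 17, 18, 19, 20, 21 — pairwise different, as any 17 ≤ 22 consecutive integers have distinct residues.
Any two of them differ by at most 16 < 22 and by at least 1, so no difference is a multiple of 22.

No; for instance {93, 94, 95, 96, 97, 98, 99, 100, 101, 102, 103, 104, 105, 106, 107, 108, 109} is a counterexample.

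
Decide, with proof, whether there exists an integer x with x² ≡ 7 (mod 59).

Take x = 40. Then 40² = 1600 = 27·59 + 7, so 40² ≡ 7 (mod 59).

x = 40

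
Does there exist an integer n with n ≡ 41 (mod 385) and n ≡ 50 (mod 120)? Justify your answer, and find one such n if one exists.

gcd(385, 120) = 5. If n ≡ 41 (mod 385) and n ≡ 50 (mod 120), then n ≡ 41 (mod 5) and n ≡ 50 (mod 5).
But 41 mod 5 = 1 while 50 mod 5 = 0, a contradiction.
Therefore no such n exists.

No such integer exists.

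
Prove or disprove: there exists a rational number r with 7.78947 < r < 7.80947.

r = 39/5

Look for a denominator N such that an integer falls strictly between N·7.78947 and N·7.80947. N = 5 works: 5·7.78947 = 38.94735 < 39 < 39.04735 = 5·7.80947.
Hence 39/5 is a rational number with 7.78947 < 39/5 < 7.80947.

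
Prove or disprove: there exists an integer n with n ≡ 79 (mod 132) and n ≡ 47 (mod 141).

No, no such integer exists.

gcd(132, 141) = 3. If n ≡ 79 (mod 132) and n ≡ 47 (mod 141), then n ≡ 79 (mod 3) and n ≡ 47 (mod 3).
But 79 mod 3 = 1 while 47 mod 3 = 2, a contradiction.
Hence the system has no solution.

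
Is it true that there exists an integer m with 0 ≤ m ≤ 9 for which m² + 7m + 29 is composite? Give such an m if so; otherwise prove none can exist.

There is no such integer m in that range.

The values for m = 0, 1, …, 9 are 29, 37, 47, 59, 73, 89, 107, 127, 149, 173, and each of these is prime.
So no value in the range makes the expression composite.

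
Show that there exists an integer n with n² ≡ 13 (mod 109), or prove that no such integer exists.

There is no such integer.

109 is prime, so by Euler's criterion 13 is a square mod 109 iff 13^((109−1)/2) = 13^54 ≡ 1 (mod 109).
Squaring successively (mod 109): 13^2 = 169 ≡ 60; 13^4 ≡ 60² = 3600 ≡ 3; 13^8 ≡ 3² = 9 ≡ 9; 13^16 ≡ 9² = 81 ≡ 81; 13^32 ≡ 81² = 6561 ≡ 21.
Since 54 = 32 + 16 + 4 + 2, 13^54 ≡ 21 · 81 · 3 · 60; multiplying out mod 109: 21·81 = 1701 ≡ 66, then 66·3 = 198 ≡ 89, then 89·60 = 5340 ≡ 108. Thus 13^54 ≡ 108 ≡ −1 (mod 109).
By Euler's criterion 13 is a quadratic non-residue mod 109: no n satisfies n² ≡ 13 (mod 109).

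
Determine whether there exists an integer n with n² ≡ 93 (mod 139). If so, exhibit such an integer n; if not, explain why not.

Apply Euler's criterion with the prime 139: 93 is a quadratic residue iff 93^69 ≡ 1 (mod 139), and a non-residue iff it is ≡ −1.
Squaring successively (mod 139): 93^2 = 8649 ≡ 31; 93^4 ≡ 31² = 961 ≡ 127; 93^8 ≡ 127² = 16129 ≡ 5; 93^16 ≡ 5² = 25 ≡ 25; 93^32 ≡ 25² = 625 ≡ 69; 93^64 ≡ 69² = 4761 ≡ 35.
Since 69 = 64 + 4 + 1, 93^69 ≡ 35 · 127 · 93; multiplying out mod 139: 35·127 = 4445 ≡ 136, then 136·93 = 12648 ≡ 138. Thus 93^69 ≡ 138 ≡ −1 (mod 139).
The value −1 means 93 is a non-residue modulo 139, so n² ≡ 93 (mod 139) is impossible.

No, no such integer exists.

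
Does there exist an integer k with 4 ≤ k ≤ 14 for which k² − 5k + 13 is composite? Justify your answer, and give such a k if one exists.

k = 10

At k = 10: 10² − 5·10 + 13 = 63 = 3·21, which is composite.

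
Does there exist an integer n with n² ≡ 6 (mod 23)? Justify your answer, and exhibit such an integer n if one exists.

Take n = 12. Then 12² = 144 = 6·23 + 6, so 12² ≡ 6 (mod 23).

n = 12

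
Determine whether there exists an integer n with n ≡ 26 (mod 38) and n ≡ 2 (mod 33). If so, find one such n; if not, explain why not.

Since 38 and 33 share no common factor, CRT says the pair of congruences has a solution (unique mod 1254).
Any solution of the first congruence is n = 26 + 38t; substituting into the second, 38t ≡ 2 − 26 ≡ 9 (mod 33).
38 ≡ 5 (mod 33), so this reads 5t ≡ 9 (mod 33). To invert 5 modulo 33: 33 = 6·5 + 3, 5 = 1·3 + 2, 3 = 1·2 + 1, 2 = 2·1 + 0, and unwinding, 1 = 3 − 1·2 = 3 − (5 − 1·3) = −5 + 2·3 = −5 + 2·(33 − 6·5) = 2·33 − 13·5. Thus 5⁻¹ ≡ -13 ≡ 20 (mod 33).
Therefore t ≡ 20·9 = 180 ≡ 15 (mod 33).
Taking t = 15 gives n = 26 + 38·15 = 596.
Indeed 596 ≡ 26 (mod 38) and 596 ≡ 2 (mod 33).

n = 596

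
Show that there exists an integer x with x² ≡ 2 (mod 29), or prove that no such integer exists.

Apply Euler's criterion with the prime 29: 2 is a quadratic residue iff 2^14 ≡ 1 (mod 29), and a non-residue iff it is ≡ −1.
Repeated squaring mod 29: 2^2 = 4 ≡ 4; 2^4 ≡ 4² = 16 ≡ 16; 2^8 ≡ 16² = 256 ≡ 24.
Since 14 = 8 + 4 + 2, 2^14 ≡ 24 · 16 · 4; multiplying out mod 29: 24·16 = 384 ≡ 7, then 7·4 = 28 ≡ 28. Thus 2^14 ≡ 28 ≡ −1 (mod 29).
By Euler's criterion 2 is a quadratic non-residue mod 29: no x satisfies x² ≡ 2 (mod 29).

No such integer exists.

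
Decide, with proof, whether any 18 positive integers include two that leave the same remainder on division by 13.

Partition the integers by their residue mod 13; there are 13 classes.
Placing 18 integers into 13 classes, some class receives at least two — say a and b.
So a and b have equal remainders mod 13, which is exactly what was to be shown.

Yes.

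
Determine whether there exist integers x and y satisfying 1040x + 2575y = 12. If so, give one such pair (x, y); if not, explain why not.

Both 1040 and 2575 are divisible by gcd(1040, 2575) = 5, hence so is any combination 1040x + 2575y.
But 12 is not a multiple of 5 (it leaves remainder 2).
So the equation is unsolvable over ℤ.

No such integers exist.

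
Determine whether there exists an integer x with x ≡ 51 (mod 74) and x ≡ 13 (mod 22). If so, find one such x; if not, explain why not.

x = 717

gcd(74, 22) = 2. A simultaneous solution exists iff 51 ≡ 13 (mod 2); here 51 mod 2 = 1 = 13 mod 2, so it does.
Put x = 51 + 74t, so we need 74t ≡ 6 (mod 22), equivalently (divide by 2) 37t ≡ 3 (mod 11).
37 ≡ 4 (mod 11), so this reads 4t ≡ 3 (mod 11). Since 4·3 = 12 = 1·11 + 1, the inverse of 4 mod 11 is 3.
Multiplying by 3: t ≡ 3·3 = 9 (mod 11).
Then x = 51 + 74·9 = 717.
Check: 717 mod 74 = 51, 717 mod 22 = 13. ✓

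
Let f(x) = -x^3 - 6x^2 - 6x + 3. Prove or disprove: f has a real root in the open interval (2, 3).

f has no root in that interval.

The endpoint values f(2) = -41 and f(3) = -96 are both negative. Claim: f(x) < 0 for every x in (2, 3).
Shift to the endpoint 2: with x = 2 + u (0 < u < 1), one computes f(2 + u) = -u^3 - 12u^2 - 42u - 41.
The nonzero coefficients here are all negative, so for u > 0 every term is negative (or zero), and the constant term -41 is strictly negative.
So f is strictly negative on (2, 3); no root exists in the interval.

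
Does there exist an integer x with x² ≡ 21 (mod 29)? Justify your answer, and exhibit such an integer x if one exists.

No, no such integer exists.

29 is prime, so by Euler's criterion 21 is a square mod 29 iff 21^((29−1)/2) = 21^14 ≡ 1 (mod 29).
Repeated squaring mod 29: 21^2 = 441 ≡ 6; 21^4 ≡ 6² = 36 ≡ 7; 21^8 ≡ 7² = 49 ≡ 20.
Since 14 = 8 + 4 + 2, 21^14 ≡ 20 · 7 · 6; multiplying out mod 29: 20·7 = 140 ≡ 24, then 24·6 = 144 ≡ 28. Thus 21^14 ≡ 28 ≡ −1 (mod 29).
The value −1 means 21 is a non-residue modulo 29, so x² ≡ 21 (mod 29) is impossible.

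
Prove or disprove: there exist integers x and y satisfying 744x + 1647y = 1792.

Any value of 744x + 1647y is a multiple of gcd(744, 1647) = 3.
But 1792 = 3·597 + 1, so 3 ∤ 1792.
Hence no integers x, y satisfy the equation.

No, no such integers exist.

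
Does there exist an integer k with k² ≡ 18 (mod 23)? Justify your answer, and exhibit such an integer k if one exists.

k = 15 works: 15² = 225, and 225 − 18 = 207 = 9·23.

k = 15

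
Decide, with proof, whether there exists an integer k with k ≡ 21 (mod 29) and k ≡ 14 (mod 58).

There is no such integer.

Both moduli are multiples of 29 = gcd(29, 58), so any solution would satisfy k ≡ 21 and k ≡ 14 modulo 29 simultaneously.
These are incompatible: 21 − 14 = 7 is not divisible by 29.
So no integer satisfies both congruences.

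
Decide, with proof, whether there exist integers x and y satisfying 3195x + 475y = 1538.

Both 3195 and 475 are divisible by gcd(3195, 475) = 5, hence so is any combination 3195x + 475y.
But 1538 is not a multiple of 5 (it leaves remainder 3).
Therefore 3195x + 475y = 1538 has no solution in integers.

No such integers exist.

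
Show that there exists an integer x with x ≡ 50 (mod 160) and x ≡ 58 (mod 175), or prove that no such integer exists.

No such integer exists.

Reduce both congruences modulo 5, which divides 160 and 175: they say x ≡ 50 (mod 5) and x ≡ 58 (mod 5).
But 50 mod 5 = 0 while 58 mod 5 = 3, a contradiction.
So no integer satisfies both congruences.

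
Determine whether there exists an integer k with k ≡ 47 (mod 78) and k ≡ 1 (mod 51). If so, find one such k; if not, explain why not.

gcd(78, 51) = 3. If k ≡ 47 (mod 78) and k ≡ 1 (mod 51), then k ≡ 47 (mod 3) and k ≡ 1 (mod 3).
But 47 mod 3 = 2 while 1 mod 3 = 1, a contradiction.
Therefore no such k exists.

There is no such integer.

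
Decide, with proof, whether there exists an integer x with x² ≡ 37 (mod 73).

x = 57 works: 57² = 3249, and 3249 − 37 = 3212 = 44·73.

x = 57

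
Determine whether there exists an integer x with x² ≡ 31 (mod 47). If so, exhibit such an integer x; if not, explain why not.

There is no such integer.

Apply Euler's criterion with the prime 47: 31 is a quadratic residue iff 31^23 ≡ 1 (mod 47), and a non-residue iff it is ≡ −1.
Squaring successively (mod 47): 31^2 = 961 ≡ 21; 31^4 ≡ 21² = 441 ≡ 18; 31^8 ≡ 18² = 324 ≡ 42; 31^16 ≡ 42² = 1764 ≡ 25.
Since 23 = 16 + 4 + 2 + 1, 31^23 ≡ 25 · 18 · 21 · 31; multiplying out mod 47: 25·18 = 450 ≡ 27, then 27·21 = 567 ≡ 3, then 3·31 = 93 ≡ 46. Thus 31^23 ≡ 46 ≡ −1 (mod 47).
By Euler's criterion 31 is a quadratic non-residue mod 47: no x satisfies x² ≡ 31 (mod 47).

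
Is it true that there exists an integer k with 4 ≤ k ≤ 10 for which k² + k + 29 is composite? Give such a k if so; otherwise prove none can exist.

k = 4

At k = 4: 4² + 4 + 29 = 49 = 7·7, which is composite.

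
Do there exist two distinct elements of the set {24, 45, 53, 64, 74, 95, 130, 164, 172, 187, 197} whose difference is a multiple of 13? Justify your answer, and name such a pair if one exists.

Two integers differ by a multiple of 13 exactly when they have the same residue mod 13. The residues are 24↦11, 45↦6, 53↦1, 64↦12, 74↦9, 95↦4, 130↦0, 164↦8, 172↦3, 187↦5, 197↦2.
These 11 residues are pairwise different, hence no difference of two elements is divisible by 13.

No such pair exists.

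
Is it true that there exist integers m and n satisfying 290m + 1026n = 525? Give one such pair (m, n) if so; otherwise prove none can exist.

gcd(290, 1026) = 2, so every integer of the form 290m + 1026n is a multiple of 2.
But 525 = 2·262 + 1, so 2 ∤ 525.
Hence no integers m, n satisfy the equation.

No, no such integers exist.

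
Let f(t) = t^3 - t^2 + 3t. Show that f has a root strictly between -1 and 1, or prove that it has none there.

f(-1) = -5 and f(1) = 3, which have opposite signs.
Since f is a polynomial it is continuous on [-1, 1].
By the Intermediate Value Theorem f must vanish at some point of (-1, 1).

Yes, f has a root in the interval.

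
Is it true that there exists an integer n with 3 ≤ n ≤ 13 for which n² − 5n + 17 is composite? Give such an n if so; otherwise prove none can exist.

At n = 13: 13² − 5·13 + 17 = 121 = 11·11, which is composite.

n = 13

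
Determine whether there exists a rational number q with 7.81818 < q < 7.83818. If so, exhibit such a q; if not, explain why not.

q = 47/6

Look for a denominator N such that an integer falls strictly between N·7.81818 and N·7.83818. N = 6 works: 6·7.81818 = 46.90908 < 47 < 47.02908 = 6·7.83818.
Hence 47/6 is a rational number with 7.81818 < 47/6 < 7.83818.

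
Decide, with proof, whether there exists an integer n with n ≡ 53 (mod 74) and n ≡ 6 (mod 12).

No such integer exists.

Both moduli are multiples of 2 = gcd(74, 12), so any solution would satisfy n ≡ 53 and n ≡ 6 modulo 2 simultaneously.
However 53 ≡ 1 and 6 ≡ 0 (mod 2), and 1 ≠ 0.
Hence the system has no solution.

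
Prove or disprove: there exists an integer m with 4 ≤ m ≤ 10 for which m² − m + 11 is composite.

No, no such integer m in that range exists.

The values for m = 4, 5, …, 10 are 23, 31, 41, 53, 67, 83, 101, and each of these is prime.
So no value in the range makes the expression composite.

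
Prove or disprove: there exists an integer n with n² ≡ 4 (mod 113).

n = 2

Take n = 2. Then 2² = 4, and since 0 ≤ 4 < 113 this is already reduced: 2² ≡ 4 (mod 113).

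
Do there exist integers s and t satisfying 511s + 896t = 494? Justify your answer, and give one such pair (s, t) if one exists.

There are no such integers.

Both 511 and 896 are divisible by gcd(511, 896) = 7, hence so is any combination 511s + 896t.
But 494 = 7·70 + 4, so 7 ∤ 494.
Therefore 511s + 896t = 494 has no solution in integers.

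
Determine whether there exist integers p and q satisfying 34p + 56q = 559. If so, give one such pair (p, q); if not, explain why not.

gcd(34, 56) = 2, so every integer of the form 34p + 56q is a multiple of 2.
But 559 = 2·279 + 1, so 2 ∤ 559.
So the equation is unsolvable over ℤ.

No, no such integers exist.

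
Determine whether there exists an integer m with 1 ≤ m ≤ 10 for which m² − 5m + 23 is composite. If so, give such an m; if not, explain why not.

There is no such integer m in that range.

The values for m = 1, 2, …, 10 are 19, 17, 17, 19, 23, 29, 37, 47, 59, 73, and each of these is prime.
So no value in the range makes the expression composite.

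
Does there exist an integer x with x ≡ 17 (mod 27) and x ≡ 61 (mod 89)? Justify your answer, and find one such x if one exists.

The moduli 27 and 89 are coprime, so by the Chinese Remainder Theorem a unique solution modulo 2403 exists.
Any solution of the first congruence is x = 17 + 27t; substituting into the second, 27t ≡ 61 − 17 ≡ 44 (mod 89).
Note 27·33 = 891 ≡ 1 (mod 89) (as 891 − 1 = 10·89), so 27⁻¹ ≡ 33.
Multiplying by 33: t ≡ 33·44 = 1452 ≡ 28 (mod 89).
With t = 28: x = 17 + 27·28 = 773.
Verify: 773 = 28·27 + 17 and 773 = 8·89 + 61. ✓

x = 773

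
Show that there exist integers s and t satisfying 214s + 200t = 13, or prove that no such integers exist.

Both 214 and 200 are divisible by gcd(214, 200) = 2, hence so is any combination 214s + 200t.
However 13 leaves remainder 1 on division by 2.
So the equation is unsolvable over ℤ.

There are no such integers.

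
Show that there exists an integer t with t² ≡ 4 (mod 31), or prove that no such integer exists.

t = 29

Take t = 29. Then 29² = 841 = 27·31 + 4, so 29² ≡ 4 (mod 31).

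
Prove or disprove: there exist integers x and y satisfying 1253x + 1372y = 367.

Any value of 1253x + 1372y is a multiple of gcd(1253, 1372) = 7.
But 367 is not a multiple of 7 (it leaves remainder 3).
Hence no integers x, y satisfy the equation.

No such integers exist.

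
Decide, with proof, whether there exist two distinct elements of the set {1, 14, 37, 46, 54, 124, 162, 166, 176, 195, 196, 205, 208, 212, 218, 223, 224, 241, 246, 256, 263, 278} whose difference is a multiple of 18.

The pair (1, 37) works.

Both 1 and 37 leave remainder 1 on division by 18; their difference 36 = 2·18 is a multiple of 18.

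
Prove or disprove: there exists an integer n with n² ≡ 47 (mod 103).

103 is prime, so by Euler's criterion 47 is a square mod 103 iff 47^((103−1)/2) = 47^51 ≡ 1 (mod 103).
Repeated squaring mod 103: 47^2 = 2209 ≡ 46; 47^4 ≡ 46² = 2116 ≡ 56; 47^8 ≡ 56² = 3136 ≡ 46; 47^16 ≡ 46² = 2116 ≡ 56; 47^32 ≡ 56² = 3136 ≡ 46.
Since 51 = 32 + 16 + 2 + 1, 47^51 ≡ 46 · 56 · 46 · 47; multiplying out mod 103: 46·56 = 2576 ≡ 1, then 1·46 = 46 ≡ 46, then 46·47 = 2162 ≡ 102. Thus 47^51 ≡ 102 ≡ −1 (mod 103).
The value −1 means 47 is a non-residue modulo 103, so n² ≡ 47 (mod 103) is impossible.

There is no such integer.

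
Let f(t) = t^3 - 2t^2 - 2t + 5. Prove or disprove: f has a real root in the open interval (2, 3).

f has no root in that interval.

The endpoint values f(2) = 1 and f(3) = 8 are both positive. Claim: f(t) > 0 for every t in (2, 3).
Shift to the endpoint 2: with t = 2 + u (0 < u < 1), one computes f(2 + u) = u^3 + 4u^2 + 2u + 1.
All 4 nonzero coefficients of this polynomial in u are positive; hence for u > 0 the value is a sum of positive terms (the constant 1 among them).
Therefore f(t) > 0 throughout (2, 3), and f has no zero there.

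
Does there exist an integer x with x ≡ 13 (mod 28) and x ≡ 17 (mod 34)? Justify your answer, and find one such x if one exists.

gcd(28, 34) = 2. A simultaneous solution exists iff 13 ≡ 17 (mod 2); here 13 mod 2 = 1 = 17 mod 2, so it does.
Step through x = 13, 13 + 28, 13 + 2·28, …: the values 13, 41, 69, 97, 125, 153 reduce mod 34 to 13, 7, 1, 29, 23, 17. The value 153 hits 17.
Indeed 153 ≡ 13 (mod 28) and 153 ≡ 17 (mod 34).

x = 153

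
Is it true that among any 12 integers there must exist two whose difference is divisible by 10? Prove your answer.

Partition the integers by their residue mod 10; there are 10 classes.
With 12 integers and only 10 classes, the pigeonhole principle forces two of them, say a and b, into the same class.
Equal remainders mean a − b ≡ 0 (mod 10), so 10 divides their difference.

Yes.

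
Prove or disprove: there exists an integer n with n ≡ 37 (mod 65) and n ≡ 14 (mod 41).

The moduli 65 and 41 are coprime, so by the Chinese Remainder Theorem a unique solution modulo 2665 exists.
Any solution of the first congruence is n = 37 + 65t; substituting into the second, 65t ≡ 14 − 37 ≡ 18 (mod 41).
65 ≡ 24 (mod 41), so this reads 24t ≡ 18 (mod 41). Invert 24 mod 41 by the Euclidean algorithm: 41 = 1·24 + 17, 24 = 1·17 + 7, 17 = 2·7 + 3, 7 = 2·3 + 1, 3 = 3·1 + 0; back-substituting, 1 = 7 − 2·3 = 7 − 2·(17 − 2·7) = −2·17 + 5·7 = −2·17 + 5·(24 − 1·17) = 5·24 − 7·17 = 5·24 − 7·(41 − 1·24) = −7·41 + 12·24. Hence 24·12 ≡ 1, so 24⁻¹ ≡ 12 (mod 41).
Multiplying by 12: t ≡ 12·18 = 216 ≡ 11 (mod 41).
Taking t = 11 gives n = 37 + 65·11 = 752.
Verify: 752 = 11·65 + 37 and 752 = 18·41 + 14. ✓

n = 752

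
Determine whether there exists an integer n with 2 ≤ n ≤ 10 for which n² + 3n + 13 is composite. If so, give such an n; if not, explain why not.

n = 10

At n = 10: 10² + 3·10 + 13 = 143 = 11·13, which is composite.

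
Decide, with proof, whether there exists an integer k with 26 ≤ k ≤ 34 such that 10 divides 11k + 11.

k = 29

k = 29 works, since 11·29 + 11 = 330 = 33·10.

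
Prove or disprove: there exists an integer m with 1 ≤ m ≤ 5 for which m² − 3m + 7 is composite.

The values for m = 1, 2, …, 5 are 5, 5, 7, 11, 17, and each of these is prime.
So no value in the range makes the expression composite.

No such integer m in that range exists.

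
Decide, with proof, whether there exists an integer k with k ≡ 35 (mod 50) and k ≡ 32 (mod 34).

No, no such integer exists.

gcd(50, 34) = 2. If k ≡ 35 (mod 50) and k ≡ 32 (mod 34), then k ≡ 35 (mod 2) and k ≡ 32 (mod 2).
However 35 ≡ 1 and 32 ≡ 0 (mod 2), and 1 ≠ 0.
Hence the system has no solution.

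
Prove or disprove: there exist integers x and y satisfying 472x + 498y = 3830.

x = 140, y = -125

Every value of 472x + 498y is a multiple of gcd(472, 498) = 2; since 2 ∣ 3830, solutions exist.
Dividing through by 2 reduces the equation to 236x + 249y = 1915.
Dividing repeatedly: 249 = 1·236 + 13, 236 = 18·13 + 2, 13 = 6·2 + 1, 2 = 2·1 + 0.
Back-substituting, 1 = 13 − 6·2 = 13 − 6·(236 − 18·13) = −6·236 + 109·13 = −6·236 + 109·(249 − 1·236) = 109·249 − 115·236; that is, 236·(-115) + 249·109 = 1.
Multiplying through by 1915: x = (-115)·1915 = -220225, y = 109·1915 = 208735 is a solution.
Shifting by a multiple of (249, −236) keeps it a solution: x = -220225 + 885·249 = 140, y = 208735 − 885·236 = -125.
Check: 472·140 + 498·(-125) = 66080 − 62250 = 3830. ✓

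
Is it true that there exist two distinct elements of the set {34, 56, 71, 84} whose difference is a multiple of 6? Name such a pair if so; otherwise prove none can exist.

No such pair exists.

Two integers differ by a multiple of 6 exactly when they have the same residue mod 6. The residues are 34↦4, 56↦2, 71↦5, 84↦0.
All 4 residues are distinct, so no two elements differ by a multiple of 6.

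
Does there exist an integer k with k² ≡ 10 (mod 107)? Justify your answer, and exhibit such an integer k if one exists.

Take k = 44. Then 44² = 1936 = 18·107 + 10, so 44² ≡ 10 (mod 107).

k = 44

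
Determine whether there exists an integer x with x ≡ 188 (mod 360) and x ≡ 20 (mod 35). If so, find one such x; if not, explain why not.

No, no such integer exists.

gcd(360, 35) = 5. If x ≡ 188 (mod 360) and x ≡ 20 (mod 35), then x ≡ 188 (mod 5) and x ≡ 20 (mod 5).
However 188 ≡ 3 and 20 ≡ 0 (mod 5), and 3 ≠ 0.
So no integer satisfies both congruences.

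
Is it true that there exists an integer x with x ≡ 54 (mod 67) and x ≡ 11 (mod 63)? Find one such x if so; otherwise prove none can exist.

The moduli 67 and 63 are coprime, so by the Chinese Remainder Theorem a unique solution modulo 4221 exists.
Any solution of the first congruence is x = 54 + 67t; substituting into the second, 67t ≡ 11 − 54 ≡ 20 (mod 63).
67 ≡ 4 (mod 63), so this reads 4t ≡ 20 (mod 63). Since 4·16 = 64 = 1·63 + 1, the inverse of 4 mod 63 is 16.
Multiplying by 16: t ≡ 16·20 = 320 ≡ 5 (mod 63).
With t = 5: x = 54 + 67·5 = 389.
Check: 389 mod 67 = 54, 389 mod 63 = 11. ✓

x = 389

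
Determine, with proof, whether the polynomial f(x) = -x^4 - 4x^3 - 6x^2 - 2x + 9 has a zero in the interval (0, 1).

Yes, f has a root in the interval.

f(0) = 9 and f(1) = -4, which have opposite signs.
f is continuous everywhere (it is a polynomial), in particular on [0, 1].
By the Intermediate Value Theorem, f takes the value 0 somewhere in the open interval.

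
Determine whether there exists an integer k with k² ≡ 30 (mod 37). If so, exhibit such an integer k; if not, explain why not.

k = 17

Take k = 17. Then 17² = 289 = 7·37 + 30, so 17² ≡ 30 (mod 37).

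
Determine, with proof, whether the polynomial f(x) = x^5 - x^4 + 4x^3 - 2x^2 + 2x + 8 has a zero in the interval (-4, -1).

No such root exists.

The endpoint values f(-4) = -1568 and f(-1) = -2 are both negative. Claim: f(x) < 0 for every x in (-4, -1).
Shift to the endpoint -1: with x = -1 − u (0 < u < 3), one computes f(-1 − u) = -u^5 - 6u^4 - 18u^3 - 30u^2 - 27u - 2.
All 6 nonzero coefficients of this polynomial in u are negative; hence for u > 0 the value is a sum of negative terms (the constant -2 among them).
Therefore f(x) < 0 throughout (-4, -1), and f has no zero there.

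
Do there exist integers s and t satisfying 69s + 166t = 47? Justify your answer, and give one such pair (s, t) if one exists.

Since gcd(69, 166) = 1, every integer is an integer combination of 69 and 166.
Dividing repeatedly: 166 = 2·69 + 28, 69 = 2·28 + 13, 28 = 2·13 + 2, 13 = 6·2 + 1, 2 = 2·1 + 0.
Unwinding: 1 = 13 − 6·2 = 13 − 6·(28 − 2·13) = −6·28 + 13·13 = −6·28 + 13·(69 − 2·28) = 13·69 − 32·28 = 13·69 − 32·(166 − 2·69) = −32·166 + 77·69, i.e. 69·77 + 166·(-32) = 1.
Times 47: 69·3619 + 166·(-1504) = 47, so (3619, -1504) solves it.
The general solution is s = 3619 + 166k, t = -1504 − 69k; taking k = -21 gives the smaller pair s = 133, t = -55.
Check: 69·133 + 166·(-55) = 9177 − 9130 = 47. ✓

s = 133, t = -55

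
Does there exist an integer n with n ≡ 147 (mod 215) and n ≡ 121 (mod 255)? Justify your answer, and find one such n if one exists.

No, no such integer exists.

Reduce both congruences modulo 5, which divides 215 and 255: they say n ≡ 147 (mod 5) and n ≡ 121 (mod 5).
However 147 ≡ 2 and 121 ≡ 1 (mod 5), and 2 ≠ 1.
Therefore no such n exists.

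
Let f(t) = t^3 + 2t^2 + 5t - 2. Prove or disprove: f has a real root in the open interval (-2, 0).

No such root exists.

Evaluate at the endpoints: f(-2) = -12, f(0) = -2 — same sign (negative).
The derivative f'(t) = 3t^2 + 4t + 5 is a quadratic with discriminant 4² − 4·3·5 = -44 < 0; it never vanishes, so it is always positive (sign of the leading coefficient).
So f is strictly increasing; between -2 and 0 its values lie between f(-2) = -12 and f(0) = -2, all negative. Therefore f has no root in (-2, 0).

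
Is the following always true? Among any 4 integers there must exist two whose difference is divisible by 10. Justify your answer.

No, the set {12, 13, 14, 15} is a counterexample.

Consider the 4 integers 12, 13, 14, 15. They lie in distinct residue classes modulo 10, since 4 ≤ 10.
Any two of them differ by at most 3 < 10 and by at least 1, so no difference is a multiple of 10.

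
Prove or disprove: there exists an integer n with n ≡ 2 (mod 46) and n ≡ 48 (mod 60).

n = 48

Here gcd(46, 60) = 2, and both 2 and 48 leave remainder 0 mod 2, so the system is consistent.
Step through n = 2, 2 + 46, 2 + 2·46, …: the values 2, 48 reduce mod 60 to 2, 48. The value 48 hits 48.
Verify: 48 = 1·46 + 2 and 48 = 0·60 + 48. ✓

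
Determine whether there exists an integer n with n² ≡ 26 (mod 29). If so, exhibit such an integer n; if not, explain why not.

Apply Euler's criterion with the prime 29: 26 is a quadratic residue iff 26^14 ≡ 1 (mod 29), and a non-residue iff it is ≡ −1.
Squaring successively (mod 29): 26^2 = 676 ≡ 9; 26^4 ≡ 9² = 81 ≡ 23; 26^8 ≡ 23² = 529 ≡ 7.
Since 14 = 8 + 4 + 2, 26^14 ≡ 7 · 23 · 9; multiplying out mod 29: 7·23 = 161 ≡ 16, then 16·9 = 144 ≡ 28. Thus 26^14 ≡ 28 ≡ −1 (mod 29).
By Euler's criterion 26 is a quadratic non-residue mod 29: no n satisfies n² ≡ 26 (mod 29).

No such integer exists.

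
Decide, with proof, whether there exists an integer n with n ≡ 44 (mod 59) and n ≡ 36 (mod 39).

The moduli 59 and 39 are coprime, so by the Chinese Remainder Theorem a unique solution modulo 2301 exists.
Write n = 44 + 59t and require 44 + 59t ≡ 36 (mod 39), i.e. 59t ≡ 31 (mod 39).
59 ≡ 20 (mod 39), so this reads 20t ≡ 31 (mod 39). Invert 20 mod 39 by the Euclidean algorithm: 39 = 1·20 + 19, 20 = 1·19 + 1, 19 = 19·1 + 0; back-substituting, 1 = 20 − 1·19 = 20 − (39 − 1·20) = −39 + 2·20. Hence 20·2 ≡ 1, so 20⁻¹ ≡ 2 (mod 39).
Therefore t ≡ 2·31 = 62 ≡ 23 (mod 39).
With t = 23: n = 44 + 59·23 = 1401.
Check: 1401 mod 59 = 44, 1401 mod 39 = 36. ✓

n = 1401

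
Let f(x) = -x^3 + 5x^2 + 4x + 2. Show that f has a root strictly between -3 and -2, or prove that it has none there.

No.

The endpoint values f(-3) = 62 and f(-2) = 22 are both positive. Claim: f(x) > 0 for every x in (-3, -2).
Shift to the endpoint -2: with x = -2 − u (0 < u < 1), one computes f(-2 − u) = u^3 + 11u^2 + 28u + 22.
The nonzero coefficients here are all positive, so for u > 0 every term is positive (or zero), and the constant term 22 is strictly positive.
Therefore f(x) > 0 throughout (-3, -2), and f has no zero there.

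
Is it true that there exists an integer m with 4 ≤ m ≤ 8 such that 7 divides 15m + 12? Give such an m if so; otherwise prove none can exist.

No such integer m in that range exists.

The values of 15m + 12 for m = 4, 5, …, 8 are 72, 87, 102, 117, 132; reduced mod 7 these are 2, 3, 4, 5, 6.
None is 0, so 7 never divides 15m + 12 on this range.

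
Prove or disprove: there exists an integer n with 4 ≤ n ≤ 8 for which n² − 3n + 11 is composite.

At n = 5: 5² − 3·5 + 11 = 21 = 3·7, which is composite.

n = 5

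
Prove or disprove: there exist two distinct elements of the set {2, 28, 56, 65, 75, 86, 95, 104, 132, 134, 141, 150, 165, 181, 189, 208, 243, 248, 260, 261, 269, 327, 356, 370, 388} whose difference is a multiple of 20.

The pair (28, 208) works.

28 mod 20 = 8 and 208 mod 20 = 8, so 208 − 28 = 180 = 9·20.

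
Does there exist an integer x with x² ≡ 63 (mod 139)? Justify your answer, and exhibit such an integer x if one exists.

x = 87

Take x = 87. Then 87² = 7569 = 54·139 + 63, so 87² ≡ 63 (mod 139).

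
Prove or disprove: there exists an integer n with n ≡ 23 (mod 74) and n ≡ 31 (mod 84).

n = 1207

gcd(74, 84) = 2. A simultaneous solution exists iff 23 ≡ 31 (mod 2); here 23 mod 2 = 1 = 31 mod 2, so it does.
Write n = 23 + 74t. Then 74t ≡ 31 − 23 ≡ 8 (mod 84); dividing through by 2 gives 37t ≡ 4 (mod 42).
Invert 37 mod 42 by the Euclidean algorithm: 42 = 1·37 + 5, 37 = 7·5 + 2, 5 = 2·2 + 1, 2 = 2·1 + 0; back-substituting, 1 = 5 − 2·2 = 5 − 2·(37 − 7·5) = −2·37 + 15·5 = −2·37 + 15·(42 − 1·37) = 15·42 − 17·37. Hence 37·(-17) ≡ 1, so 37⁻¹ ≡ -17 ≡ 25 (mod 42).
Therefore t ≡ 25·4 = 100 ≡ 16 (mod 42).
Then n = 23 + 74·16 = 1207.
Check: 1207 mod 74 = 23, 1207 mod 84 = 31. ✓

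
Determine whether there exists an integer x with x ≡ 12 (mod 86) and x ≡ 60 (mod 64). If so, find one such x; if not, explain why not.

gcd(86, 64) = 2. A simultaneous solution exists iff 12 ≡ 60 (mod 2); here 12 mod 2 = 0 = 60 mod 2, so it does.
Write x = 12 + 86t. Then 86t ≡ 60 − 12 ≡ 48 (mod 64); dividing through by 2 gives 43t ≡ 24 (mod 32).
43 ≡ 11 (mod 32), so this reads 11t ≡ 24 (mod 32). Since 11·3 = 33 = 1·32 + 1, the inverse of 11 mod 32 is 3.
Therefore t ≡ 3·24 = 72 ≡ 8 (mod 32).
Then x = 12 + 86·8 = 700.
Check: 700 mod 86 = 12, 700 mod 64 = 60. ✓

x = 700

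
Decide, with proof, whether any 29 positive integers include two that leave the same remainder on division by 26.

True.

There are exactly 26 possible remainders on division by 26.
With 29 integers and only 26 classes, the pigeonhole principle forces two of them, say a and b, into the same class.
So a and b have equal remainders mod 26, which is exactly what was to be shown.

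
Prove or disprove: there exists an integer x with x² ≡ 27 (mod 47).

x = 36 works: 36² = 1296, and 1296 − 27 = 1269 = 27·47.

x = 36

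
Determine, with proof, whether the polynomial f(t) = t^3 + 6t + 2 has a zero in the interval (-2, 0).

Such a root exists.

f(-2) = -18 and f(0) = 2, which have opposite signs.
f is continuous everywhere (it is a polynomial), in particular on [-2, 0].
By the Intermediate Value Theorem, f takes the value 0 somewhere in the open interval.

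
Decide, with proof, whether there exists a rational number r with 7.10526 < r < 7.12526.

r = 57/8

Look for a denominator N such that an integer falls strictly between N·7.10526 and N·7.12526. N = 8 works: 8·7.10526 = 56.84208 < 57 < 57.00208 = 8·7.12526.
Dividing back, 7.10526 < 57/8 < 7.12526, and 57/8 is rational.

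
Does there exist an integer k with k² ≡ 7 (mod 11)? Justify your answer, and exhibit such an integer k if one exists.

Computing k² mod 11 for k = 0, 1, …, 5 (enough, by the symmetry k ↦ 11 − k) gives 0, 1, 4, 9, 5, 3.
So the quadratic residues mod 11 are {0, 1, 3, 4, 5, 9}, and 7 is not among them.
Hence no integer k has k² ≡ 7 (mod 11).

No such integer exists.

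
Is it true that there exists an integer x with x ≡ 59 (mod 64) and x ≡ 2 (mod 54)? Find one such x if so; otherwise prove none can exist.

There is no such integer.

Reduce both congruences modulo 2, which divides 64 and 54: they say x ≡ 59 (mod 2) and x ≡ 2 (mod 2).
But 59 mod 2 = 1 while 2 mod 2 = 0, a contradiction.
Hence the system has no solution.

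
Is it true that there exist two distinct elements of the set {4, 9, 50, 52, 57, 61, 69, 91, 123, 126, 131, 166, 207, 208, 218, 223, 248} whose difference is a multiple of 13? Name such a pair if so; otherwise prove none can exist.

The pair (4, 69) works.

Reduce each element mod 13: 4↦4, 9↦9, 50↦11, 52↦0, 57↦5, 61↦9, 69↦4, 91↦0, 123↦6, 126↦9, 131↦1, 166↦10, 207↦12, 208↦0, 218↦10, 223↦2, 248↦1. The residue 4 repeats (at 4 and 69), and 69 − 4 = 65 = 5·13.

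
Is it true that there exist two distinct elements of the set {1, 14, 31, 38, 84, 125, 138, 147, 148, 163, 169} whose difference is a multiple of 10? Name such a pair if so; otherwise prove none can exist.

1 mod 10 = 1 and 31 mod 10 = 1, so 31 − 1 = 30 = 3·10.

Yes: 1 and 31.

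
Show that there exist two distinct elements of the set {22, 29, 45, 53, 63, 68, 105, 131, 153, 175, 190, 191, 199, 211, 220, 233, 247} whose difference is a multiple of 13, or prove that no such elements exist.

Both 22 and 191 leave remainder 9 on division by 13; their difference 169 = 13·13 is a multiple of 13.

22 and 191 are such a pair.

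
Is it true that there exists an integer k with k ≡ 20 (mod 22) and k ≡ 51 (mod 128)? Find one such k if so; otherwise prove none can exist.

Both moduli are multiples of 2 = gcd(22, 128), so any solution would satisfy k ≡ 20 and k ≡ 51 modulo 2 simultaneously.
These are incompatible: 20 − 51 = -31 is not divisible by 2.
Hence the system has no solution.

No such integer exists.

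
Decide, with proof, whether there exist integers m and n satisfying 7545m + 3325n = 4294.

Any value of 7545m + 3325n is a multiple of gcd(7545, 3325) = 5.
But 4294 is not a multiple of 5 (it leaves remainder 4).
So the equation is unsolvable over ℤ.

No, no such integers exist.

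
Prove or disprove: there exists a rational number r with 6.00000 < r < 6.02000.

r = 307/51

Look for a denominator N such that an integer falls strictly between N·6.00000 and N·6.02000. N = 51 works: 51·6.00000 = 306.00000 < 307 < 307.02000 = 51·6.02000.
So r = 307/51 works: it is a ratio of integers, and dividing 51·6.00000 < 307 < 51·6.02000 through by 51 gives 6.00000 < 307/51 < 6.02000.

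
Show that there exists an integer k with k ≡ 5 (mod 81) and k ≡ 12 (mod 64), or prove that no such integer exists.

k = 1868

The moduli 81 and 64 are coprime, so by the Chinese Remainder Theorem a unique solution modulo 5184 exists.
Any solution of the first congruence is k = 5 + 81t; substituting into the second, 81t ≡ 12 − 5 ≡ 7 (mod 64).
81 ≡ 17 (mod 64), so this reads 17t ≡ 7 (mod 64). Note 17·49 = 833 ≡ 1 (mod 64) (as 833 − 1 = 13·64), so 17⁻¹ ≡ 49.
Therefore t ≡ 49·7 = 343 ≡ 23 (mod 64).
Taking t = 23 gives k = 5 + 81·23 = 1868.
Indeed 1868 ≡ 5 (mod 81) and 1868 ≡ 12 (mod 64).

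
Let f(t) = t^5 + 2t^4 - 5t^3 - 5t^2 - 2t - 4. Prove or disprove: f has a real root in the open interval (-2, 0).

f(-2) = 20 and f(0) = -4, which have opposite signs.
As a polynomial, f is continuous on every closed interval.
By the Intermediate Value Theorem f must vanish at some point of (-2, 0).

Yes, f has a root in the interval.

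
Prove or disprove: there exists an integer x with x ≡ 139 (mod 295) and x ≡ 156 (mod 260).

Both moduli are multiples of 5 = gcd(295, 260), so any solution would satisfy x ≡ 139 and x ≡ 156 modulo 5 simultaneously.
These are incompatible: 139 − 156 = -17 is not divisible by 5.
So no integer satisfies both congruences.

No, no such integer exists.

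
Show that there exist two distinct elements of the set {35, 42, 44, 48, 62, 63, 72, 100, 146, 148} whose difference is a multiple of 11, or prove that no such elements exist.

No, no such pair exists.

Two integers differ by a multiple of 11 exactly when they have the same residue mod 11. The residues are 35↦2, 42↦9, 44↦0, 48↦4, 62↦7, 63↦8, 72↦6, 100↦1, 146↦3, 148↦5.
No residue repeats among the 10 elements, so no pair has difference ≡ 0 (mod 11).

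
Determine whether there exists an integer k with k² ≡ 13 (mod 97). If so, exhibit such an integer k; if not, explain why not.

Apply Euler's criterion with the prime 97: 13 is a quadratic residue iff 13^48 ≡ 1 (mod 97), and a non-residue iff it is ≡ −1.
Squaring successively (mod 97): 13^2 = 169 ≡ 72; 13^4 ≡ 72² = 5184 ≡ 43; 13^8 ≡ 43² = 1849 ≡ 6; 13^16 ≡ 6² = 36 ≡ 36; 13^32 ≡ 36² = 1296 ≡ 35.
Since 48 = 32 + 16, 13^48 ≡ 35 · 36; multiplying out mod 97: 35·36 = 1260 ≡ 96. Thus 13^48 ≡ 96 ≡ −1 (mod 97).
The value −1 means 13 is a non-residue modulo 97, so k² ≡ 13 (mod 97) is impossible.

There is no such integer.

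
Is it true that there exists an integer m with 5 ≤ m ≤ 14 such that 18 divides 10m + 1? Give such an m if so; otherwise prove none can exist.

For m = 5, 6, …, 14 the values of 10m + 1 modulo 18 are 15, 7, 17, 9, 1, 11, 3, 13, 5, 15 respectively.
None is 0, so 18 never divides 10m + 1 on this range.

No, no such integer m in that range exists.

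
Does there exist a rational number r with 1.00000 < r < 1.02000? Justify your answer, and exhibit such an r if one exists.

r = 52/51

Scale by 51: the interval becomes (51.00000, 52.02000), which contains the integer 52.
Hence 52/51 is a rational number with 1.00000 < 52/51 < 1.02000.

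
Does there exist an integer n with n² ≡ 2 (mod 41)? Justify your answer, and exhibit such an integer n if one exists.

Take n = 17. Then 17² = 289 = 7·41 + 2, so 17² ≡ 2 (mod 41).

n = 17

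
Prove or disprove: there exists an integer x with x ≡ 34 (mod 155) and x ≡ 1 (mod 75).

No, no such integer exists.

Both moduli are multiples of 5 = gcd(155, 75), so any solution would satisfy x ≡ 34 and x ≡ 1 modulo 5 simultaneously.
But 34 mod 5 = 4 while 1 mod 5 = 1, a contradiction.
So no integer satisfies both congruences.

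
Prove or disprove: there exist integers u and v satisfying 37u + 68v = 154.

Since gcd(37, 68) = 1, every integer is an integer combination of 37 and 68.
Run the Euclidean algorithm on 68 and 37: 68 = 1·37 + 31, 37 = 1·31 + 6, 31 = 5·6 + 1, 6 = 6·1 + 0.
Unwinding: 1 = 31 − 5·6 = 31 − 5·(37 − 1·31) = −5·37 + 6·31 = −5·37 + 6·(68 − 1·37) = 6·68 − 11·37, i.e. 37·(-11) + 68·6 = 1.
Scaling by 154 gives the particular solution (u, v) = (-1694, 924).
Shifting by a multiple of (68, −37) keeps it a solution: u = -1694 + 25·68 = 6, v = 924 − 25·37 = -1.
Check: 37·6 + 68·(-1) = 222 − 68 = 154. ✓

u = 6, v = -1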